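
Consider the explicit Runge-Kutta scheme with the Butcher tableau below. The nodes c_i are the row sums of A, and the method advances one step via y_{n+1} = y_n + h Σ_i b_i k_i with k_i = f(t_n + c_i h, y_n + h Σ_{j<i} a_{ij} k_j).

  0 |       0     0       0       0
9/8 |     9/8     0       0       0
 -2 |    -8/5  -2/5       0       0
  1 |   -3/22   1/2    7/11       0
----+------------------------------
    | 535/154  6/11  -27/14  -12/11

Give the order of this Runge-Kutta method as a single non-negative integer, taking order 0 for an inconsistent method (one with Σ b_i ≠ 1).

1

b = (535/154, 6/11, -27/14, -12/11)
c = (0, 9/8, -2, 1)
Ac = (0, 0, -9/20, -125/176)
Σ b_i: 535/154·1 + 6/11·1 + (-27/14)·1 + (-12/11)·1 = 1 ✓
b·c: 6/11·9/8 + (-27/14)·(-2) + (-12/11)·1 = 1041/308 ≠ 1/2 ⇒ order 1.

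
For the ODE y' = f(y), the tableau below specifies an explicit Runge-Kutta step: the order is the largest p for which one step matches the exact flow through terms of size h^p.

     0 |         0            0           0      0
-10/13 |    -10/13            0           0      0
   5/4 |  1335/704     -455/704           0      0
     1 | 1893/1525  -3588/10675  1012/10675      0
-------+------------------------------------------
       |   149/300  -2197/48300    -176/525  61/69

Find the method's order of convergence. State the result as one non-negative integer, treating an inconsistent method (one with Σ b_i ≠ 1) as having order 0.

b = (149/300, -2197/48300, -176/525, 61/69)
c = (0, -10/13, 5/4, 1)
Ac = (0, 0, 175/352, 23/61)
Σ b_i: 149/300·1 + (-2197/48300)·1 + (-176/525)·1 + 61/69·1 = 1 ✓
b·c: (-2197/48300)·(-10/13) + (-176/525)·5/4 + 61/69·1 = 1/2 ✓
b·c²: (-2197/48300)·100/169 + (-176/525)·25/16 + 61/69·1 = 1/3 ✓
b·Ac: (-176/525)·175/352 + 61/69·23/61 = 1/6 ✓
b·c³: (-2197/48300)·(-1000/2197) + (-176/525)·125/64 + 61/69·1 = 1/4 ✓
b·(c∘Ac): (-176/525)·875/1408 + 61/69·23/61 = 1/8 ✓
b·Ac²: (-176/525)·(-875/2288) + 61/69·(-161/3172) = 1/12 ✓
b·A²c: 61/69·23/488 = 1/24 ✓; 4 stages ⇒ order 4.

4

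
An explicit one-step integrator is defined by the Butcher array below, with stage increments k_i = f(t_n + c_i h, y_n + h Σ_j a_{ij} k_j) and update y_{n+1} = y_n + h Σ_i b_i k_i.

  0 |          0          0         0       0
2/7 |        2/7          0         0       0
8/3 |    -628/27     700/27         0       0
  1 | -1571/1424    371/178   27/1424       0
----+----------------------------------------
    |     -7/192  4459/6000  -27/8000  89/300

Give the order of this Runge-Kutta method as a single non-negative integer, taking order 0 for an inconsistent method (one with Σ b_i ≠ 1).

4

b = (-7/192, 4459/6000, -27/8000, 89/300)
c = (0, 2/7, 8/3, 1)
Ac = (0, 0, 200/27, 115/178)
Σ b_i: (-7/192)·1 + 4459/6000·1 + (-27/8000)·1 + 89/300·1 = 1 ✓
b·c: 4459/6000·2/7 + (-27/8000)·8/3 + 89/300·1 = 1/2 ✓
b·c²: 4459/6000·4/49 + (-27/8000)·64/9 + 89/300·1 = 1/3 ✓
b·Ac: (-27/8000)·200/27 + 89/300·115/178 = 1/6 ✓
b·c³: 4459/6000·8/343 + (-27/8000)·512/27 + 89/300·1 = 1/4 ✓
b·(c∘Ac): (-27/8000)·1600/81 + 89/300·115/178 = 1/8 ✓
b·Ac²: (-27/8000)·400/189 + 89/300·190/623 = 1/12 ✓
b·A²c: 89/300·25/178 = 1/24 ✓; 4 stages ⇒ order 4.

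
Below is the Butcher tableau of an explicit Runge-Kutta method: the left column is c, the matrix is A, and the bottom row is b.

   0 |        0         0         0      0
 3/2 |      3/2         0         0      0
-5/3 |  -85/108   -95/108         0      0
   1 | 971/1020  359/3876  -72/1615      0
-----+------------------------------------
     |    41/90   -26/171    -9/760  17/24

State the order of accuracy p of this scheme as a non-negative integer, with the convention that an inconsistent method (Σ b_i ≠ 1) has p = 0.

4

b = (41/90, -26/171, -9/760, 17/24)
c = (0, 3/2, -5/3, 1)
Ac = (0, 0, -95/72, 29/136)
Σ b_i: 41/90·1 + (-26/171)·1 + (-9/760)·1 + 17/24·1 = 1 ✓
b·c: (-26/171)·3/2 + (-9/760)·(-5/3) + 17/24·1 = 1/2 ✓
b·c²: (-26/171)·9/4 + (-9/760)·25/9 + 17/24·1 = 1/3 ✓
b·Ac: (-9/760)·(-95/72) + 17/24·29/136 = 1/6 ✓
b·c³: (-26/171)·27/8 + (-9/760)·(-125/27) + 17/24·1 = 1/4 ✓
b·(c∘Ac): (-9/760)·475/216 + 17/24·29/136 = 1/8 ✓
b·Ac²: (-9/760)·(-95/48) + 17/24·23/272 = 1/12 ✓
b·A²c: 17/24·1/17 = 1/24 ✓; 4 stages ⇒ order 4.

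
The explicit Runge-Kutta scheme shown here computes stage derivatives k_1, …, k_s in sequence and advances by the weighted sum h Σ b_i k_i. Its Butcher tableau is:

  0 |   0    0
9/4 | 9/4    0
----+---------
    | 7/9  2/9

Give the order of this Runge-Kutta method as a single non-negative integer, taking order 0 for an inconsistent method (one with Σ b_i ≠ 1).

b = (7/9, 2/9)
c = (0, 9/4)
Σ b_i: 7/9·1 + 2/9·1 = 1 ✓
b·c: 2/9·9/4 = 1/2 ✓; 2 stages ⇒ order 2.

2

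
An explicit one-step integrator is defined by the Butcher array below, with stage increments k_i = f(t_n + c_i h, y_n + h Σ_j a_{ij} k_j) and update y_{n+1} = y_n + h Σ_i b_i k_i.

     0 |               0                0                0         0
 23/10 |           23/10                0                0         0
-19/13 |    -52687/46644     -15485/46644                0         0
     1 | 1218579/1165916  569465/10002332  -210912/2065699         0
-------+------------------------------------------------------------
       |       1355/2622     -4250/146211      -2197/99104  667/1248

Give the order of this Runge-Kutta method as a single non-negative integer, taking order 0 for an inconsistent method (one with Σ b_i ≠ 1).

b = (1355/2622, -4250/146211, -2197/99104, 667/1248)
c = (0, 23/10, -19/13, 1)
Ac = (0, 0, -3097/4056, 65/232)
Σ b_i: 1355/2622·1 + (-4250/146211)·1 + (-2197/99104)·1 + 667/1248·1 = 1 ✓
b·c: (-4250/146211)·23/10 + (-2197/99104)·(-19/13) + 667/1248·1 = 1/2 ✓
b·c²: (-4250/146211)·529/100 + (-2197/99104)·361/169 + 667/1248·1 = 1/3 ✓
b·Ac: (-2197/99104)·(-3097/4056) + 667/1248·65/232 = 1/6 ✓
b·c³: (-4250/146211)·12167/1000 + (-2197/99104)·(-6859/2197) + 667/1248·1 = 1/4 ✓
b·(c∘Ac): (-2197/99104)·58843/52728 + 667/1248·65/232 = 1/8 ✓
b·Ac²: (-2197/99104)·(-71231/40560) + 667/1248·4433/53360 = 1/12 ✓
b·A²c: 667/1248·52/667 = 1/24 ✓; 4 stages ⇒ order 4.

4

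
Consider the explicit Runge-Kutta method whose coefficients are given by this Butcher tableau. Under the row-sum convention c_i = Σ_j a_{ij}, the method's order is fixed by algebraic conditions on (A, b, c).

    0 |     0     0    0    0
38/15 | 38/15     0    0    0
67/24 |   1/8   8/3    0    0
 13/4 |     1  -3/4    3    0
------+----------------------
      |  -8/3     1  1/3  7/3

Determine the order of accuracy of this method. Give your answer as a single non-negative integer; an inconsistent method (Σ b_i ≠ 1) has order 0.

b = (-8/3, 1, 1/3, 7/3)
c = (0, 38/15, 67/24, 13/4)
Ac = (0, 0, 304/45, 259/40)
Σ b_i: (-8/3)·1 + 1·1 + 1/3·1 + 7/3·1 = 1 ✓
b·c: 1·38/15 + 1/3·67/24 + 7/3·13/4 = 3977/360 ≠ 1/2 ⇒ order 1.

1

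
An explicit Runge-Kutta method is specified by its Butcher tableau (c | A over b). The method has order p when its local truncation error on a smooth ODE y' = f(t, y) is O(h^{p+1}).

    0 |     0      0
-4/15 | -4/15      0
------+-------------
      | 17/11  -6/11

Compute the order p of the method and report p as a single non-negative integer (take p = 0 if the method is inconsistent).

b = (17/11, -6/11)
c = (0, -4/15)
Σ b_i: 17/11·1 + (-6/11)·1 = 1 ✓
b·c: (-6/11)·(-4/15) = 8/55 ≠ 1/2 ⇒ order 1.

1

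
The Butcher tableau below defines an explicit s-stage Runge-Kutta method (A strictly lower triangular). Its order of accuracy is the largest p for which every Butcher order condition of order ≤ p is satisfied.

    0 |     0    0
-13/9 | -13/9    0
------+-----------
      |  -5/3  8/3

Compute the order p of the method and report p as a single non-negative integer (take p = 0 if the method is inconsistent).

b = (-5/3, 8/3)
c = (0, -13/9)
Σ b_i: (-5/3)·1 + 8/3·1 = 1 ✓
b·c: 8/3·(-13/9) = -104/27 ≠ 1/2 ⇒ order 1.

1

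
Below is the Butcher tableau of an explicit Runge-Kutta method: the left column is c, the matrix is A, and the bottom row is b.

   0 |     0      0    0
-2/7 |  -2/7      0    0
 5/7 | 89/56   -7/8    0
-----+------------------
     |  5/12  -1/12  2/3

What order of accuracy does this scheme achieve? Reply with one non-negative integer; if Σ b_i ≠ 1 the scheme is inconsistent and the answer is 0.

3

b = (5/12, -1/12, 2/3)
c = (0, -2/7, 5/7)
Ac = (0, 0, 1/4)
Σ b_i: 5/12·1 + (-1/12)·1 + 2/3·1 = 1 ✓
b·c: (-1/12)·(-2/7) + 2/3·5/7 = 1/2 ✓
b·c²: (-1/12)·4/49 + 2/3·25/49 = 1/3 ✓
b·Ac: 2/3·1/4 = 1/6 ✓; 3 stages ⇒ order 3.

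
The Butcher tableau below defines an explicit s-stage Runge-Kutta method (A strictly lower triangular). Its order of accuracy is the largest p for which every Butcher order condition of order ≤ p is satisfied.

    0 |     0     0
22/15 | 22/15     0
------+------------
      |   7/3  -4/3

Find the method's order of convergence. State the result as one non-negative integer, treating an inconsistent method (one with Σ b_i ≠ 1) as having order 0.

1

b = (7/3, -4/3)
c = (0, 22/15)
Σ b_i: 7/3·1 + (-4/3)·1 = 1 ✓
b·c: (-4/3)·22/15 = -88/45 ≠ 1/2 ⇒ order 1.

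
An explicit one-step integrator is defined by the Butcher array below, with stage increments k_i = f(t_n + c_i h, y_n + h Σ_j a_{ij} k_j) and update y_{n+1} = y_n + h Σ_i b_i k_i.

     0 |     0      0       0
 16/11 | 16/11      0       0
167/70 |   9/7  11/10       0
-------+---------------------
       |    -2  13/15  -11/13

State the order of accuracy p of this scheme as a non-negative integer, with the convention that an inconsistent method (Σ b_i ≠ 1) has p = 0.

0

b = (-2, 13/15, -11/13)
c = (0, 16/11, 167/70)
Ac = (0, 0, 8/5)
Σ b_i: (-2)·1 + 13/15·1 + (-11/13)·1 = -386/195 ≠ 1 ⇒ order 0.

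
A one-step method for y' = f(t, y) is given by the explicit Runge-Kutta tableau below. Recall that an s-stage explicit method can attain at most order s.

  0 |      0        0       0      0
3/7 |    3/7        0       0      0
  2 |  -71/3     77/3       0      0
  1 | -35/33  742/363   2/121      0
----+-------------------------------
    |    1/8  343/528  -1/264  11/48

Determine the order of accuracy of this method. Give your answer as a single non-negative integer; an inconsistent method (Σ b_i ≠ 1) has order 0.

b = (1/8, 343/528, -1/264, 11/48)
c = (0, 3/7, 2, 1)
Ac = (0, 0, 11, 10/11)
Σ b_i: 1/8·1 + 343/528·1 + (-1/264)·1 + 11/48·1 = 1 ✓
b·c: 343/528·3/7 + (-1/264)·2 + 11/48·1 = 1/2 ✓
b·c²: 343/528·9/49 + (-1/264)·4 + 11/48·1 = 1/3 ✓
b·Ac: (-1/264)·11 + 11/48·10/11 = 1/6 ✓
b·c³: 343/528·27/343 + (-1/264)·8 + 11/48·1 = 1/4 ✓
b·(c∘Ac): (-1/264)·22 + 11/48·10/11 = 1/8 ✓
b·Ac²: (-1/264)·33/7 + 11/48·34/77 = 1/12 ✓
b·A²c: 11/48·2/11 = 1/24 ✓; 4 stages ⇒ order 4.

4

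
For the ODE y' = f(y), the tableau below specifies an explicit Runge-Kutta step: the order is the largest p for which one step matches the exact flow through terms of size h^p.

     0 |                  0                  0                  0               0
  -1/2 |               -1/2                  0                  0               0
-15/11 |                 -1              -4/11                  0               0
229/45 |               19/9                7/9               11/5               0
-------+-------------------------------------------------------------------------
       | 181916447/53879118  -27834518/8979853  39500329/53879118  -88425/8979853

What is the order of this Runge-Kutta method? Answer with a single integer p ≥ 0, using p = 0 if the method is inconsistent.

3

b = (181916447/53879118, -27834518/8979853, 39500329/53879118, -88425/8979853)
c = (0, -1/2, -15/11, 229/45)
Ac = (0, 0, 2/11, -61/18)
Σ b_i: 181916447/53879118·1 + (-27834518/8979853)·1 + 39500329/53879118·1 + (-88425/8979853)·1 = 1 ✓
b·c: (-27834518/8979853)·(-1/2) + 39500329/53879118·(-15/11) + (-88425/8979853)·229/45 = 1/2 ✓
b·c²: (-27834518/8979853)·1/4 + 39500329/53879118·225/121 + (-88425/8979853)·52441/2025 = 1/3 ✓
b·Ac: 39500329/53879118·2/11 + (-88425/8979853)·(-61/18) = 1/6 ✓
b·c³: (-27834518/8979853)·(-1/8) + 39500329/53879118·(-3375/1331) + (-88425/8979853)·12008989/91125 = -147711566731/53340326820 ≠ 1/4 ⇒ order 3.
b·(c∘Ac): 39500329/53879118·(-30/121) + (-88425/8979853)·(-13969/810) = -643775/53879118 ≠ 1/8
b·Ac²: 39500329/53879118·(-1/11) + (-88425/8979853)·1697/396 = -129019733/1185340596 ≠ 1/12
b·A²c: (-88425/8979853)·2/5 = -35370/8979853 ≠ 1/24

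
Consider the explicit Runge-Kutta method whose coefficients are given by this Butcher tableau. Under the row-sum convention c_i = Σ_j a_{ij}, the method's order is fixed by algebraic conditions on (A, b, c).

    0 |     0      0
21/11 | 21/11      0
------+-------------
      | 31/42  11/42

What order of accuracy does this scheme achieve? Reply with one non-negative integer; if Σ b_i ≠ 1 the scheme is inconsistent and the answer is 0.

b = (31/42, 11/42)
c = (0, 21/11)
Σ b_i: 31/42·1 + 11/42·1 = 1 ✓
b·c: 11/42·21/11 = 1/2 ✓; 2 stages ⇒ order 2.

2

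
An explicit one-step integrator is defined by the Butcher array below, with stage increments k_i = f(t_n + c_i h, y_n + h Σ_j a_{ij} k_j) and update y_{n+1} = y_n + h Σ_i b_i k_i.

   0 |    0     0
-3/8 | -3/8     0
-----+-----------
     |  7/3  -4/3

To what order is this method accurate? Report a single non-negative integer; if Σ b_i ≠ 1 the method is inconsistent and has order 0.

b = (7/3, -4/3)
c = (0, -3/8)
Σ b_i: 7/3·1 + (-4/3)·1 = 1 ✓
b·c: (-4/3)·(-3/8) = 1/2 ✓; 2 stages ⇒ order 2.

2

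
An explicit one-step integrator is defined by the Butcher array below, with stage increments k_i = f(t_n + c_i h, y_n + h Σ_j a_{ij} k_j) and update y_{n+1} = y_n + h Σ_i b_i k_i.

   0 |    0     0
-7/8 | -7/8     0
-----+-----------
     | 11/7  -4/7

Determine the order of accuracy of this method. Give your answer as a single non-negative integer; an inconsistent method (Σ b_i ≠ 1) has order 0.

b = (11/7, -4/7)
c = (0, -7/8)
Σ b_i: 11/7·1 + (-4/7)·1 = 1 ✓
b·c: (-4/7)·(-7/8) = 1/2 ✓; 2 stages ⇒ order 2.

2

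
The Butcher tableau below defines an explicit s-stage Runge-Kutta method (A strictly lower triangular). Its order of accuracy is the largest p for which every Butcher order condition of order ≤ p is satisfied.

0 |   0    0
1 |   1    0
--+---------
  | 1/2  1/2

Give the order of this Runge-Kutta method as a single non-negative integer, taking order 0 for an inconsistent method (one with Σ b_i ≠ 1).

2

b = (1/2, 1/2)
c = (0, 1)
Σ b_i: 1/2·1 + 1/2·1 = 1 ✓
b·c: 1/2·1 = 1/2 ✓; 2 stages ⇒ order 2.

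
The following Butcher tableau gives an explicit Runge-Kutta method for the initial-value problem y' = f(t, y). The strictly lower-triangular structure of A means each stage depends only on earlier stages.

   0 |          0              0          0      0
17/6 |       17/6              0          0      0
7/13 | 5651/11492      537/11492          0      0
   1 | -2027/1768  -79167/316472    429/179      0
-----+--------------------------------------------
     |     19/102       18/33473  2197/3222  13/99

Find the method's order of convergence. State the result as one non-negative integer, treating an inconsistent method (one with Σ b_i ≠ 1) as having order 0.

4

b = (19/102, 18/33473, 2197/3222, 13/99)
c = (0, 17/6, 7/13, 1)
Ac = (0, 0, 179/1352, 121/208)
Σ b_i: 19/102·1 + 18/33473·1 + 2197/3222·1 + 13/99·1 = 1 ✓
b·c: 18/33473·17/6 + 2197/3222·7/13 + 13/99·1 = 1/2 ✓
b·c²: 18/33473·289/36 + 2197/3222·49/169 + 13/99·1 = 1/3 ✓
b·Ac: 2197/3222·179/1352 + 13/99·121/208 = 1/6 ✓
b·c³: 18/33473·4913/216 + 2197/3222·343/2197 + 13/99·1 = 1/4 ✓
b·(c∘Ac): 2197/3222·1253/17576 + 13/99·121/208 = 1/8 ✓
b·Ac²: 2197/3222·3043/8112 + 13/99·(-1639/1248) = 1/12 ✓
b·A²c: 13/99·33/104 = 1/24 ✓; 4 stages ⇒ order 4.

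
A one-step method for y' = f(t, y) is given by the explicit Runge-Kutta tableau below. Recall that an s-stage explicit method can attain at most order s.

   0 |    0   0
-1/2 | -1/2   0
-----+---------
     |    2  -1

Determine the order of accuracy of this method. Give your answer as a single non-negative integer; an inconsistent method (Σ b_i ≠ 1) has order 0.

2

b = (2, -1)
c = (0, -1/2)
Σ b_i: 2·1 + (-1)·1 = 1 ✓
b·c: (-1)·(-1/2) = 1/2 ✓; 2 stages ⇒ order 2.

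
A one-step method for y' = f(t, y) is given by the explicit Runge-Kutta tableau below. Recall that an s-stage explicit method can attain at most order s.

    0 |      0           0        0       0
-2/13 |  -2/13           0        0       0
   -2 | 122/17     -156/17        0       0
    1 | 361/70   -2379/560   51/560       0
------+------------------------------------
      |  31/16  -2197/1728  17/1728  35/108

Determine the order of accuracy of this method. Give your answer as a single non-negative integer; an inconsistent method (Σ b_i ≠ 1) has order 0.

4

b = (31/16, -2197/1728, 17/1728, 35/108)
c = (0, -2/13, -2, 1)
Ac = (0, 0, 24/17, 33/70)
Σ b_i: 31/16·1 + (-2197/1728)·1 + 17/1728·1 + 35/108·1 = 1 ✓
b·c: (-2197/1728)·(-2/13) + 17/1728·(-2) + 35/108·1 = 1/2 ✓
b·c²: (-2197/1728)·4/169 + 17/1728·4 + 35/108·1 = 1/3 ✓
b·Ac: 17/1728·24/17 + 35/108·33/70 = 1/6 ✓
b·c³: (-2197/1728)·(-8/2197) + 17/1728·(-8) + 35/108·1 = 1/4 ✓
b·(c∘Ac): 17/1728·(-48/17) + 35/108·33/70 = 1/8 ✓
b·Ac²: 17/1728·(-48/221) + 35/108·24/91 = 1/12 ✓
b·A²c: 35/108·9/70 = 1/24 ✓; 4 stages ⇒ order 4.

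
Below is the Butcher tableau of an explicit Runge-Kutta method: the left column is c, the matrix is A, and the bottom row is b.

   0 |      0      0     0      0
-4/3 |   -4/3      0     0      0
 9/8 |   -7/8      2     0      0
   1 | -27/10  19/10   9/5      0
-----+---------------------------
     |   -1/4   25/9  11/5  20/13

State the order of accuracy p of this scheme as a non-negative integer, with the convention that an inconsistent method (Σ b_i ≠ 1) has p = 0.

0

b = (-1/4, 25/9, 11/5, 20/13)
c = (0, -4/3, 9/8, 1)
Ac = (0, 0, -8/3, -61/120)
Σ b_i: (-1/4)·1 + 25/9·1 + 11/5·1 + 20/13·1 = 14663/2340 ≠ 1 ⇒ order 0.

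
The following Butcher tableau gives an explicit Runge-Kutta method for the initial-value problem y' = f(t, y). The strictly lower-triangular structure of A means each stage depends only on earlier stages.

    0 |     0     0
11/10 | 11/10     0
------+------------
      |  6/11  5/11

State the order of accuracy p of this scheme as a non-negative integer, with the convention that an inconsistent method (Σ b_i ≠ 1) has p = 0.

b = (6/11, 5/11)
c = (0, 11/10)
Σ b_i: 6/11·1 + 5/11·1 = 1 ✓
b·c: 5/11·11/10 = 1/2 ✓; 2 stages ⇒ order 2.

2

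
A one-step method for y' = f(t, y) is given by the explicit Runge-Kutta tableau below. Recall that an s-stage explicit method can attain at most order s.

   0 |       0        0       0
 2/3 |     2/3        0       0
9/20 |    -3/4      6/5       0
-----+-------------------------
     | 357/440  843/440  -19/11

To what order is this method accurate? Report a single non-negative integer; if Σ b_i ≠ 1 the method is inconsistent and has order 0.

2

b = (357/440, 843/440, -19/11)
c = (0, 2/3, 9/20)
Ac = (0, 0, 4/5)
Σ b_i: 357/440·1 + 843/440·1 + (-19/11)·1 = 1 ✓
b·c: 843/440·2/3 + (-19/11)·9/20 = 1/2 ✓
b·c²: 843/440·4/9 + (-19/11)·81/400 = 6623/13200 ≠ 1/3 ⇒ order 2.
b·Ac: (-19/11)·4/5 = -76/55 ≠ 1/6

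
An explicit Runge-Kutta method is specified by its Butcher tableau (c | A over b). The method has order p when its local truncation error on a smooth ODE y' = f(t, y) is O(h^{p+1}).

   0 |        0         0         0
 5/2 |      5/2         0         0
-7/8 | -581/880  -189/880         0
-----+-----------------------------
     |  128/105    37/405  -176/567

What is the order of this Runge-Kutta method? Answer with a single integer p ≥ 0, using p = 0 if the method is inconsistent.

b = (128/105, 37/405, -176/567)
c = (0, 5/2, -7/8)
Ac = (0, 0, -189/352)
Σ b_i: 128/105·1 + 37/405·1 + (-176/567)·1 = 1 ✓
b·c: 37/405·5/2 + (-176/567)·(-7/8) = 1/2 ✓
b·c²: 37/405·25/4 + (-176/567)·49/64 = 1/3 ✓
b·Ac: (-176/567)·(-189/352) = 1/6 ✓; 3 stages ⇒ order 3.

3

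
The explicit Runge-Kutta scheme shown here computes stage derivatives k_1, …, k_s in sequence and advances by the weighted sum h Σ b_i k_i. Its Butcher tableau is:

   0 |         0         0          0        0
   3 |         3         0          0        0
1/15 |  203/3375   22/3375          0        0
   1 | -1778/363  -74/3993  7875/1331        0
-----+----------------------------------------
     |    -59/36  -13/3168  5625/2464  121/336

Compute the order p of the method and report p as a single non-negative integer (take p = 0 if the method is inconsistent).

b = (-59/36, -13/3168, 5625/2464, 121/336)
c = (0, 3, 1/15, 1)
Ac = (0, 0, 22/1125, 41/121)
Σ b_i: (-59/36)·1 + (-13/3168)·1 + 5625/2464·1 + 121/336·1 = 1 ✓
b·c: (-13/3168)·3 + 5625/2464·1/15 + 121/336·1 = 1/2 ✓
b·c²: (-13/3168)·9 + 5625/2464·1/225 + 121/336·1 = 1/3 ✓
b·Ac: 5625/2464·22/1125 + 121/336·41/121 = 1/6 ✓
b·c³: (-13/3168)·27 + 5625/2464·1/3375 + 121/336·1 = 1/4 ✓
b·(c∘Ac): 5625/2464·22/16875 + 121/336·41/121 = 1/8 ✓
b·Ac²: 5625/2464·22/375 + 121/336·(-17/121) = 1/12 ✓
b·A²c: 121/336·14/121 = 1/24 ✓; 4 stages ⇒ order 4.

4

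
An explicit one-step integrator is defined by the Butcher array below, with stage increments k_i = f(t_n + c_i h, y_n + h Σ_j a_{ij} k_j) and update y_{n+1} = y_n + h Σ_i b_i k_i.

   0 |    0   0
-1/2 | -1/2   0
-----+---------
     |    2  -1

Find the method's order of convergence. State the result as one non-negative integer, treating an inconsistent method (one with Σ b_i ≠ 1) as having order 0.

2

b = (2, -1)
c = (0, -1/2)
Σ b_i: 2·1 + (-1)·1 = 1 ✓
b·c: (-1)·(-1/2) = 1/2 ✓; 2 stages ⇒ order 2.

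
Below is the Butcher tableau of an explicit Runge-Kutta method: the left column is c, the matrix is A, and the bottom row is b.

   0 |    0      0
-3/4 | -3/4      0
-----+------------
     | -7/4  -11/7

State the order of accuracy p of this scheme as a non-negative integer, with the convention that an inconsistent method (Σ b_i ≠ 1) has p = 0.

b = (-7/4, -11/7)
c = (0, -3/4)
Σ b_i: (-7/4)·1 + (-11/7)·1 = -93/28 ≠ 1 ⇒ order 0.

0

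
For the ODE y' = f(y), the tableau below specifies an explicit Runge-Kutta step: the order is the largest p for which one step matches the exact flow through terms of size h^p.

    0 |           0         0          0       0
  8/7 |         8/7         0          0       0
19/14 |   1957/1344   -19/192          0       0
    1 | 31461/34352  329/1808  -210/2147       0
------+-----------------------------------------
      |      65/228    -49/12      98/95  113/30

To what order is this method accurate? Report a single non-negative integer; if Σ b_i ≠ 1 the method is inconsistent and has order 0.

4

b = (65/228, -49/12, 98/95, 113/30)
c = (0, 8/7, 19/14, 1)
Ac = (0, 0, -19/168, 17/226)
Σ b_i: 65/228·1 + (-49/12)·1 + 98/95·1 + 113/30·1 = 1 ✓
b·c: (-49/12)·8/7 + 98/95·19/14 + 113/30·1 = 1/2 ✓
b·c²: (-49/12)·64/49 + 98/95·361/196 + 113/30·1 = 1/3 ✓
b·Ac: 98/95·(-19/168) + 113/30·17/226 = 1/6 ✓
b·c³: (-49/12)·512/343 + 98/95·6859/2744 + 113/30·1 = 1/4 ✓
b·(c∘Ac): 98/95·(-361/2352) + 113/30·17/226 = 1/8 ✓
b·Ac²: 98/95·(-19/147) + 113/30·13/226 = 1/12 ✓
b·A²c: 113/30·5/452 = 1/24 ✓; 4 stages ⇒ order 4.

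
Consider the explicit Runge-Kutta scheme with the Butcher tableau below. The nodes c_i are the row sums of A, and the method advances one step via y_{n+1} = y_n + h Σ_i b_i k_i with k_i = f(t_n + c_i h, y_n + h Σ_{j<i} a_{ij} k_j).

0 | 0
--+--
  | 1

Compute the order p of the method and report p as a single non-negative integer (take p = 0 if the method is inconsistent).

b = (1)
c = (0)
Σ b_i: 1·1 = 1 ✓; 1 stage ⇒ order 1.

1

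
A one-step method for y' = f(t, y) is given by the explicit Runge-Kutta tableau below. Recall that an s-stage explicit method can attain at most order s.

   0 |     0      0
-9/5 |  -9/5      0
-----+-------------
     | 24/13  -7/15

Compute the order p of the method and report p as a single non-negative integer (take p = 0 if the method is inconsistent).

0

b = (24/13, -7/15)
c = (0, -9/5)
Σ b_i: 24/13·1 + (-7/15)·1 = 269/195 ≠ 1 ⇒ order 0.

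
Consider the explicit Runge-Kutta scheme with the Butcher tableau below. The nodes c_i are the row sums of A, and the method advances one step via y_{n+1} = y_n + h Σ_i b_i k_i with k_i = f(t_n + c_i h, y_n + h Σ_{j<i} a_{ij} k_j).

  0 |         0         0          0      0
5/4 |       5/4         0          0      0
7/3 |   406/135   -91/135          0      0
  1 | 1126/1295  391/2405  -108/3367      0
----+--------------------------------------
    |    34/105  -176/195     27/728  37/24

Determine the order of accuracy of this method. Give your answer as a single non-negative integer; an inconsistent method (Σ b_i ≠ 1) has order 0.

b = (34/105, -176/195, 27/728, 37/24)
c = (0, 5/4, 7/3, 1)
Ac = (0, 0, -91/108, 19/148)
Σ b_i: 34/105·1 + (-176/195)·1 + 27/728·1 + 37/24·1 = 1 ✓
b·c: (-176/195)·5/4 + 27/728·7/3 + 37/24·1 = 1/2 ✓
b·c²: (-176/195)·25/16 + 27/728·49/9 + 37/24·1 = 1/3 ✓
b·Ac: 27/728·(-91/108) + 37/24·19/148 = 1/6 ✓
b·c³: (-176/195)·125/64 + 27/728·343/27 + 37/24·1 = 1/4 ✓
b·(c∘Ac): 27/728·(-637/324) + 37/24·19/148 = 1/8 ✓
b·Ac²: 27/728·(-455/432) + 37/24·47/592 = 1/12 ✓
b·A²c: 37/24·1/37 = 1/24 ✓; 4 stages ⇒ order 4.

4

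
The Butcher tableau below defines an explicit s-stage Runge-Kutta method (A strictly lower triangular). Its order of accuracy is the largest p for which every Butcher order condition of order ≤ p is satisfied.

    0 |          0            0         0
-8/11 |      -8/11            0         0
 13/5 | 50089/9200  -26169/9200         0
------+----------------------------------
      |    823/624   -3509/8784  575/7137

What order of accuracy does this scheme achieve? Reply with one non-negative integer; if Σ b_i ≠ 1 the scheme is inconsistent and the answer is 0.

3

b = (823/624, -3509/8784, 575/7137)
c = (0, -8/11, 13/5)
Ac = (0, 0, 2379/1150)
Σ b_i: 823/624·1 + (-3509/8784)·1 + 575/7137·1 = 1 ✓
b·c: (-3509/8784)·(-8/11) + 575/7137·13/5 = 1/2 ✓
b·c²: (-3509/8784)·64/121 + 575/7137·169/25 = 1/3 ✓
b·Ac: 575/7137·2379/1150 = 1/6 ✓; 3 stages ⇒ order 3.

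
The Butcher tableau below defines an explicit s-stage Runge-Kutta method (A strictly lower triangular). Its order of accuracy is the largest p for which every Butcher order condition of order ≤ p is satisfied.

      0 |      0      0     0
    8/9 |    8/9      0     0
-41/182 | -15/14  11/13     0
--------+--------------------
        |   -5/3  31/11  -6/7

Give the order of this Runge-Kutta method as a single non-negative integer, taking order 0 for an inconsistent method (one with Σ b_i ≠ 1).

b = (-5/3, 31/11, -6/7)
c = (0, 8/9, -41/182)
Ac = (0, 0, 88/117)
Σ b_i: (-5/3)·1 + 31/11·1 + (-6/7)·1 = 68/231 ≠ 1 ⇒ order 0.

0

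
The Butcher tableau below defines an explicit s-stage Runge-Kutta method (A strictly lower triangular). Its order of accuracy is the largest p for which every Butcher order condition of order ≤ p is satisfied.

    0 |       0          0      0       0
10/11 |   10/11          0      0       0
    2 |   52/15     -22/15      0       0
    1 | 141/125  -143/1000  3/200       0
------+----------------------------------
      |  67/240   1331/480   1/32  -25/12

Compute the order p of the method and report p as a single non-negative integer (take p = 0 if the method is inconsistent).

b = (67/240, 1331/480, 1/32, -25/12)
c = (0, 10/11, 2, 1)
Ac = (0, 0, -4/3, -1/10)
Σ b_i: 67/240·1 + 1331/480·1 + 1/32·1 + (-25/12)·1 = 1 ✓
b·c: 1331/480·10/11 + 1/32·2 + (-25/12)·1 = 1/2 ✓
b·c²: 1331/480·100/121 + 1/32·4 + (-25/12)·1 = 1/3 ✓
b·Ac: 1/32·(-4/3) + (-25/12)·(-1/10) = 1/6 ✓
b·c³: 1331/480·1000/1331 + 1/32·8 + (-25/12)·1 = 1/4 ✓
b·(c∘Ac): 1/32·(-8/3) + (-25/12)·(-1/10) = 1/8 ✓
b·Ac²: 1/32·(-40/33) + (-25/12)·(-16/275) = 1/12 ✓
b·A²c: (-25/12)·(-1/50) = 1/24 ✓; 4 stages ⇒ order 4.

4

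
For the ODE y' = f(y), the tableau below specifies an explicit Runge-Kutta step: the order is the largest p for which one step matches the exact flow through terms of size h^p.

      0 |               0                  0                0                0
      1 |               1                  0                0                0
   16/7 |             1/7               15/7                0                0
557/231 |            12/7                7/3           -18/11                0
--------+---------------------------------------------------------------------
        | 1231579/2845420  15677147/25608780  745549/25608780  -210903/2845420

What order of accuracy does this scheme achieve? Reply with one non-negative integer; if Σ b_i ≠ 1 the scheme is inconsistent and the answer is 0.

3

b = (1231579/2845420, 15677147/25608780, 745549/25608780, -210903/2845420)
c = (0, 1, 16/7, 557/231)
Ac = (0, 0, 15/7, -325/231)
Σ b_i: 1231579/2845420·1 + 15677147/25608780·1 + 745549/25608780·1 + (-210903/2845420)·1 = 1 ✓
b·c: 15677147/25608780·1 + 745549/25608780·16/7 + (-210903/2845420)·557/231 = 1/2 ✓
b·c²: 15677147/25608780·1 + 745549/25608780·256/49 + (-210903/2845420)·310249/53361 = 1/3 ✓
b·Ac: 745549/25608780·15/7 + (-210903/2845420)·(-325/231) = 1/6 ✓
b·c³: 15677147/25608780·1 + 745549/25608780·4096/343 + (-210903/2845420)·172808693/12326391 = -547179947/6901566210 ≠ 1/4 ⇒ order 3.
b·(c∘Ac): 745549/25608780·240/49 + (-210903/2845420)·(-181025/53361) = 1569709/3983588 ≠ 1/8
b·Ac²: 745549/25608780·15/7 + (-210903/2845420)·(-10051/1617) = 15628717/29876910 ≠ 1/12
b·A²c: (-210903/2845420)·(-270/77) = 73953/284542 ≠ 1/24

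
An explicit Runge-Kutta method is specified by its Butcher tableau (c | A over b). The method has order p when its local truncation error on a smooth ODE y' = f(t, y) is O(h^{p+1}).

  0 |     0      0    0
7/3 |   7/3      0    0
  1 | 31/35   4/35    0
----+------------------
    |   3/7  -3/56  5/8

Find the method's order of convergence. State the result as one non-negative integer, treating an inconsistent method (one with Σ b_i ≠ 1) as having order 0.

b = (3/7, -3/56, 5/8)
c = (0, 7/3, 1)
Ac = (0, 0, 4/15)
Σ b_i: 3/7·1 + (-3/56)·1 + 5/8·1 = 1 ✓
b·c: (-3/56)·7/3 + 5/8·1 = 1/2 ✓
b·c²: (-3/56)·49/9 + 5/8·1 = 1/3 ✓
b·Ac: 5/8·4/15 = 1/6 ✓; 3 stages ⇒ order 3.

3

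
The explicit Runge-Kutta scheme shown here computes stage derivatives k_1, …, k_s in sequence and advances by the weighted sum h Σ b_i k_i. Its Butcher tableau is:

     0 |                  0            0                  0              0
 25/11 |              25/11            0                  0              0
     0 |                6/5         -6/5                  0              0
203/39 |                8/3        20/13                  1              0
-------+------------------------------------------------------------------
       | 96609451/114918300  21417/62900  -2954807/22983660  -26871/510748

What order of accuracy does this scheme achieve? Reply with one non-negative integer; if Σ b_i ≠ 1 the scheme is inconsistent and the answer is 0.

b = (96609451/114918300, 21417/62900, -2954807/22983660, -26871/510748)
c = (0, 25/11, 0, 203/39)
Ac = (0, 0, -30/11, 500/143)
Σ b_i: 96609451/114918300·1 + 21417/62900·1 + (-2954807/22983660)·1 + (-26871/510748)·1 = 1 ✓
b·c: 21417/62900·25/11 + (-26871/510748)·203/39 = 1/2 ✓
b·c²: 21417/62900·625/121 + (-26871/510748)·41209/1521 = 1/3 ✓
b·Ac: (-2954807/22983660)·(-30/11) + (-26871/510748)·500/143 = 1/6 ✓
b·c³: 21417/62900·15625/1331 + (-26871/510748)·8365427/59319 = -8809/2574 ≠ 1/4 ⇒ order 3.
b·(c∘Ac): (-26871/510748)·101500/5577 = -6625/6919 ≠ 1/8
b·Ac²: (-2954807/22983660)·(-750/121) + (-26871/510748)·12500/1573 = 25/66 ≠ 1/12
b·A²c: (-26871/510748)·(-30/11) = 403065/2809114 ≠ 1/24

3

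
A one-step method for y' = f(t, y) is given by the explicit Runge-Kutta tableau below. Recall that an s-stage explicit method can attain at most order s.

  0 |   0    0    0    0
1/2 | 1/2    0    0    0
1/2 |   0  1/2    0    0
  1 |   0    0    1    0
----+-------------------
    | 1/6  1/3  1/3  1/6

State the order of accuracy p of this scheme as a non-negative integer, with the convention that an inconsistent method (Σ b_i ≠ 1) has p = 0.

4

b = (1/6, 1/3, 1/3, 1/6)
c = (0, 1/2, 1/2, 1)
Ac = (0, 0, 1/4, 1/2)
Σ b_i: 1/6·1 + 1/3·1 + 1/3·1 + 1/6·1 = 1 ✓
b·c: 1/3·1/2 + 1/3·1/2 + 1/6·1 = 1/2 ✓
b·c²: 1/3·1/4 + 1/3·1/4 + 1/6·1 = 1/3 ✓
b·Ac: 1/3·1/4 + 1/6·1/2 = 1/6 ✓
b·c³: 1/3·1/8 + 1/3·1/8 + 1/6·1 = 1/4 ✓
b·(c∘Ac): 1/3·1/8 + 1/6·1/2 = 1/8 ✓
b·Ac²: 1/3·1/8 + 1/6·1/4 = 1/12 ✓
b·A²c: 1/6·1/4 = 1/24 ✓; 4 stages ⇒ order 4.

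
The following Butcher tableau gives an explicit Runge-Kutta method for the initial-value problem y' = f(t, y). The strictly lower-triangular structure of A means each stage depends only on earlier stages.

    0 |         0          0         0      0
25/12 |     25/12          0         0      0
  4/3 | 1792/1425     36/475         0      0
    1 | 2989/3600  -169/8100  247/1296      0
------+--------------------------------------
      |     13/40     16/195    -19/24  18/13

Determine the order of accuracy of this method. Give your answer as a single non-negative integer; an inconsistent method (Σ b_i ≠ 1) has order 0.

b = (13/40, 16/195, -19/24, 18/13)
c = (0, 25/12, 4/3, 1)
Ac = (0, 0, 3/19, 91/432)
Σ b_i: 13/40·1 + 16/195·1 + (-19/24)·1 + 18/13·1 = 1 ✓
b·c: 16/195·25/12 + (-19/24)·4/3 + 18/13·1 = 1/2 ✓
b·c²: 16/195·625/144 + (-19/24)·16/9 + 18/13·1 = 1/3 ✓
b·Ac: (-19/24)·3/19 + 18/13·91/432 = 1/6 ✓
b·c³: 16/195·15625/1728 + (-19/24)·64/27 + 18/13·1 = 1/4 ✓
b·(c∘Ac): (-19/24)·4/19 + 18/13·91/432 = 1/8 ✓
b·Ac²: (-19/24)·25/76 + 18/13·143/576 = 1/12 ✓
b·A²c: 18/13·13/432 = 1/24 ✓; 4 stages ⇒ order 4.

4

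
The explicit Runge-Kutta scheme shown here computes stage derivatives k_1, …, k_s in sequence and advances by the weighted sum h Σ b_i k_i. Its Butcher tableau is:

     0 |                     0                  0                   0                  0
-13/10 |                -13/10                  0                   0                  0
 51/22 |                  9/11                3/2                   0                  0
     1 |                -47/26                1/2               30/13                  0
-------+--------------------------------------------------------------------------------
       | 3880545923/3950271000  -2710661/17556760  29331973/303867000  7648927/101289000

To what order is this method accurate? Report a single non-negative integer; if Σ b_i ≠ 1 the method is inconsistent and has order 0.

b = (3880545923/3950271000, -2710661/17556760, 29331973/303867000, 7648927/101289000)
c = (0, -13/10, 51/22, 1)
Ac = (0, 0, -39/20, 13441/2860)
Σ b_i: 3880545923/3950271000·1 + (-2710661/17556760)·1 + 29331973/303867000·1 + 7648927/101289000·1 = 1 ✓
b·c: (-2710661/17556760)·(-13/10) + 29331973/303867000·51/22 + 7648927/101289000·1 = 1/2 ✓
b·c²: (-2710661/17556760)·169/100 + 29331973/303867000·2601/484 + 7648927/101289000·1 = 1/3 ✓
b·Ac: 29331973/303867000·(-39/20) + 7648927/101289000·13441/2860 = 1/6 ✓
b·c³: (-2710661/17556760)·(-2197/1000) + 29331973/303867000·132651/10648 + 7648927/101289000·1 = 36038381191/22283580000 ≠ 1/4 ⇒ order 3.
b·(c∘Ac): 29331973/303867000·(-1989/440) + 7648927/101289000·13441/2860 = -330026711/4051560000 ≠ 1/8
b·Ac²: 29331973/303867000·507/200 + 7648927/101289000·4167337/314600 = 1387174133/1114179000 ≠ 1/12
b·A²c: 7648927/101289000·(-9/2) = -22946781/67526000 ≠ 1/24

3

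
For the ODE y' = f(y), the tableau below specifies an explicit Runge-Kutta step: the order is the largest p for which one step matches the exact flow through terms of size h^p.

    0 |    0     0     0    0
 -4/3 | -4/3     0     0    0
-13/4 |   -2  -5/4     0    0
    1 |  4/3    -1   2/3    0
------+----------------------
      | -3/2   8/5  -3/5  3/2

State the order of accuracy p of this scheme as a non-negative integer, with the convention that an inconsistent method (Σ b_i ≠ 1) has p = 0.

b = (-3/2, 8/5, -3/5, 3/2)
c = (0, -4/3, -13/4, 1)
Ac = (0, 0, 5/3, -5/6)
Σ b_i: (-3/2)·1 + 8/5·1 + (-3/5)·1 + 3/2·1 = 1 ✓
b·c: 8/5·(-4/3) + (-3/5)·(-13/4) + 3/2·1 = 79/60 ≠ 1/2 ⇒ order 1.

1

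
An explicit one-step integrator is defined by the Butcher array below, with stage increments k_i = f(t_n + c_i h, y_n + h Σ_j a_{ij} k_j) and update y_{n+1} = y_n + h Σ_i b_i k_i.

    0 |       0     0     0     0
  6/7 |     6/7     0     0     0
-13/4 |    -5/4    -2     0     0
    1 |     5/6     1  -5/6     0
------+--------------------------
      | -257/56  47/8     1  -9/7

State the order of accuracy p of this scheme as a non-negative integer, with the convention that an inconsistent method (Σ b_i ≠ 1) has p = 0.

2

b = (-257/56, 47/8, 1, -9/7)
c = (0, 6/7, -13/4, 1)
Ac = (0, 0, -12/7, 599/168)
Σ b_i: (-257/56)·1 + 47/8·1 + 1·1 + (-9/7)·1 = 1 ✓
b·c: 47/8·6/7 + 1·(-13/4) + (-9/7)·1 = 1/2 ✓
b·c²: 47/8·36/49 + 1·169/16 + (-9/7)·1 = 10657/784 ≠ 1/3 ⇒ order 2.
b·Ac: 1·(-12/7) + (-9/7)·599/168 = -2469/392 ≠ 1/6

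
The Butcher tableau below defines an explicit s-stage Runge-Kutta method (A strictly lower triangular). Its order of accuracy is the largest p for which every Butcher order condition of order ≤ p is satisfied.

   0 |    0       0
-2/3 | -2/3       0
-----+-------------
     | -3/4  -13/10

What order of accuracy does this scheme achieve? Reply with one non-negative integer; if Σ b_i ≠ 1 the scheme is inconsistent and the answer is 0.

0

b = (-3/4, -13/10)
c = (0, -2/3)
Σ b_i: (-3/4)·1 + (-13/10)·1 = -41/20 ≠ 1 ⇒ order 0.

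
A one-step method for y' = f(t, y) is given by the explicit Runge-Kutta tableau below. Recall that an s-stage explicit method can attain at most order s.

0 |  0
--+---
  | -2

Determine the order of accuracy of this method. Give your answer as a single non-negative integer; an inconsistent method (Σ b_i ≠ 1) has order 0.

0

b = (-2)
c = (0)
Σ b_i: (-2)·1 = -2 ≠ 1 ⇒ order 0.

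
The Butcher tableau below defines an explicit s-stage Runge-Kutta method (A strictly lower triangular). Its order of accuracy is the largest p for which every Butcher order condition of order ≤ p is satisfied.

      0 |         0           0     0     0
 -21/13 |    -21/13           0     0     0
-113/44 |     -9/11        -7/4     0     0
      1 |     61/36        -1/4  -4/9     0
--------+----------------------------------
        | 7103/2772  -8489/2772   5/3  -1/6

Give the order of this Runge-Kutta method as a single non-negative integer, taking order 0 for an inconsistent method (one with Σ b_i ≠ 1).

b = (7103/2772, -8489/2772, 5/3, -1/6)
c = (0, -21/13, -113/44, 1)
Ac = (0, 0, 147/52, 7955/5148)
Σ b_i: 7103/2772·1 + (-8489/2772)·1 + 5/3·1 + (-1/6)·1 = 1 ✓
b·c: (-8489/2772)·(-21/13) + 5/3·(-113/44) + (-1/6)·1 = 1/2 ✓
b·c²: (-8489/2772)·441/169 + 5/3·12769/1936 + (-1/6)·1 = 71343/25168 ≠ 1/3 ⇒ order 2.
b·Ac: 5/3·147/52 + (-1/6)·7955/5148 = 137575/30888 ≠ 1/6

2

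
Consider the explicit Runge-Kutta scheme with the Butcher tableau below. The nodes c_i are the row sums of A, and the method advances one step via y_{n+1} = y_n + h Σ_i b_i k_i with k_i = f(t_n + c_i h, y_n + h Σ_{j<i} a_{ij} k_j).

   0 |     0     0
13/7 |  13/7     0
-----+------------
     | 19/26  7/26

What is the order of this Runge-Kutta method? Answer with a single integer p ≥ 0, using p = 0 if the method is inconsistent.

b = (19/26, 7/26)
c = (0, 13/7)
Σ b_i: 19/26·1 + 7/26·1 = 1 ✓
b·c: 7/26·13/7 = 1/2 ✓; 2 stages ⇒ order 2.

2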